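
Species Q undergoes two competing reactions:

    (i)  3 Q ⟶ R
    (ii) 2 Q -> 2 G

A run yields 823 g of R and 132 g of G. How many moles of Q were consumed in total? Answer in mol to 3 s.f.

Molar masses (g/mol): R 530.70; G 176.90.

n(R) = 823 / 530.70 = 1.551 mol
n(G) = 132 / 176.90 = 0.7462 mol
n(Q) via (i) = (3/1)×1.551 = 4.653 mol
n(Q) via (ii) = (2/2)×0.7462 = 0.7462 mol
total n(Q) = 4.653 + 0.7462 = 5.399 mol

5.40 mol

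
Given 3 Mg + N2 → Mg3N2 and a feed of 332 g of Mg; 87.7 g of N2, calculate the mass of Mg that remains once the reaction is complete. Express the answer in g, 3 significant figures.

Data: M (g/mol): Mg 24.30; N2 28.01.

104 g

n(Mg) = 332.0 / 24.30 = 13.66 mol
n(N2) = 87.70 / 28.01 = 3.131 mol
n/ν → Mg: 4.553, N2: 3.131; N2 is limiting.
Mg consumed = (3/1) × 3.131 = 9.393 mol
Mg remaining = 13.66 − 9.393 = 4.267 mol
mass = 4.267 × 24.30 = 103.7 g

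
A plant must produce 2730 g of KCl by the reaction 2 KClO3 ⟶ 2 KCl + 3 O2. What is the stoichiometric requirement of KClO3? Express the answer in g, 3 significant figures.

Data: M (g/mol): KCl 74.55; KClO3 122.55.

4490 g

n(KCl) = 2730 / 74.55 = 36.62 mol
n(KClO3) = (2/2) × 36.62 = 36.62 mol
mass = 36.62 × 122.55 = 4488 g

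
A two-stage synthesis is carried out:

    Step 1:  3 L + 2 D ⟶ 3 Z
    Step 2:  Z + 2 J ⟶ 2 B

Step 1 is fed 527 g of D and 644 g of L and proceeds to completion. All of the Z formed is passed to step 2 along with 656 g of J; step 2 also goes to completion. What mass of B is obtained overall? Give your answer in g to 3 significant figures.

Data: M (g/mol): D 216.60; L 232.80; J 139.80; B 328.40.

1540 g

Step 1:
n(D) = 527.0 / 216.60 = 2.433 mol
n(L) = 644.0 / 232.80 = 2.766 mol
n/ν for D = 2.433/2 = 1.217
n/ν for L = 2.766/3 = 0.9220
Smallest n/ν is L → limiting reagent.
n(Z) produced = (3/3) × 2.766 = 2.766 mol
Step 2:
n(Z) available = 2.766 mol
n(J) = 656.0 / 139.80 = 4.692 mol
n/ν for Z = 2.766/1 = 2.766
n/ν for J = 4.692/2 = 2.346
Smallest n/ν is J → limiting reagent.
n(B) = (2/2) × 4.692 = 4.692 mol
mass = 4.692 × 328.40 = 1541 g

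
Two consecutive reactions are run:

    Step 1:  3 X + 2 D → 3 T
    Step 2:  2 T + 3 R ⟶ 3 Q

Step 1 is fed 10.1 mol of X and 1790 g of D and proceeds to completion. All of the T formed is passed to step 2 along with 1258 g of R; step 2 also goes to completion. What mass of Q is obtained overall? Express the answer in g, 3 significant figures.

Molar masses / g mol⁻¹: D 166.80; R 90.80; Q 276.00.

Step 1:
n(X) = 10.10 mol
n(D) = 1790 / 166.80 = 10.73 mol
n/ν for X = 10.10/3 = 3.367
n/ν for D = 10.73/2 = 5.365
Smallest n/ν is X → limiting reagent.
n(T) produced = (3/3) × 10.10 = 10.10 mol
Step 2:
n(T) available = 10.10 mol
n(R) = 1258 / 90.80 = 13.85 mol
n/ν for T = 10.10/2 = 5.050
n/ν for R = 13.85/3 = 4.617
Smallest n/ν is R → limiting reagent.
n(Q) = (3/3) × 13.85 = 13.85 mol
mass = 13.85 × 276.00 = 3823 g

3820 g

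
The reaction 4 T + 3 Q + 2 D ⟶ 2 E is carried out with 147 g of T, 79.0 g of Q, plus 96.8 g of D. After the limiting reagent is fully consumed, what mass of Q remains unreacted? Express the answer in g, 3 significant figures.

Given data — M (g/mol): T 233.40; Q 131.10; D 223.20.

17.1 g

n(T) = 147.0 / 233.40 = 0.6298 mol
n(Q) = 79.00 / 131.10 = 0.6026 mol
n(D) = 96.80 / 223.20 = 0.4337 mol
n/ν → T: 0.1575, Q: 0.2009, D: 0.2169; T is limiting.
Q consumed = (3/4) × 0.6298 = 0.4724 mol
Q remaining = 0.6026 − 0.4724 = 0.1302 mol
mass = 0.1302 × 131.10 = 17.07 g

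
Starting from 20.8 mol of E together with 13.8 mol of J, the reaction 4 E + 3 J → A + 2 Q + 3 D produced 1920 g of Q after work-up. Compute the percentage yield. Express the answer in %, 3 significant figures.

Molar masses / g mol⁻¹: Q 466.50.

44.7 %

n(E) = 20.80 mol
n(J) = 13.80 mol
n/ν → E: 5.200, J: 4.600; J is limiting.
theoretical n(Q) = (2/3) × 13.80 = 9.200 mol → 4292 g
% yield = 1920 / 4292 × 100 = 44.73 %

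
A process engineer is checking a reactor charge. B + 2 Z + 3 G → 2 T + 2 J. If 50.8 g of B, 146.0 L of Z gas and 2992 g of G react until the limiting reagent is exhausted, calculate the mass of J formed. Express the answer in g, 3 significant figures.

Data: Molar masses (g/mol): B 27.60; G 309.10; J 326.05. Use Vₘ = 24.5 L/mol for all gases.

n(B) = 50.80 / 27.60 = 1.841 mol
n(Z) = 146.0 / 24.5 = 5.959 mol
n(G) = 2992 / 309.10 = 9.680 mol
n/ν → B: 1.841, Z: 2.980, G: 3.227; B is limiting.
n(J) = (2/1) × 1.841 = 3.682 mol
mass = 3.682 × 326.05 = 1201 g

1200 g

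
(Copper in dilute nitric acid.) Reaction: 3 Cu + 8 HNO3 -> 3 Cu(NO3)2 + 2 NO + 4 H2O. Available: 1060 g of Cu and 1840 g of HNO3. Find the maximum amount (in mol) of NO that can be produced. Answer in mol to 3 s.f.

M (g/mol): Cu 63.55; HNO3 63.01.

7.30 mol

n(Cu) = 1060 / 63.55 = 16.68 mol
n(HNO3) = 1840 / 63.01 = 29.20 mol
n/ν → Cu: 5.560, HNO3: 3.650; HNO3 is limiting.
n(NO) = (2/8) × 29.20 = 7.300 mol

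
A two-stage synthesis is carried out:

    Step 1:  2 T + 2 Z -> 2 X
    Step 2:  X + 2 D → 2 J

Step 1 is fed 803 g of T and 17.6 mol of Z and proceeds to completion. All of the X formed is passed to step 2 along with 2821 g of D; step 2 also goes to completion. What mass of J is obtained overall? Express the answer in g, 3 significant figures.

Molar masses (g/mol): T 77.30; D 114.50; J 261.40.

Step 1:
n(T) = 803.0 / 77.30 = 10.39 mol
n(Z) = 17.60 mol
n/ν for T = 10.39/2 = 5.195
n/ν for Z = 17.60/2 = 8.800
Smallest n/ν is T → limiting reagent.
n(X) produced = (2/2) × 10.39 = 10.39 mol
Step 2:
n(X) available = 10.39 mol
n(D) = 2821 / 114.50 = 24.64 mol
n/ν for X = 10.39/1 = 10.39
n/ν for D = 24.64/2 = 12.32
Smallest n/ν is X → limiting reagent.
n(J) = (2/1) × 10.39 = 20.78 mol
mass = 20.78 × 261.40 = 5432 g

5430 g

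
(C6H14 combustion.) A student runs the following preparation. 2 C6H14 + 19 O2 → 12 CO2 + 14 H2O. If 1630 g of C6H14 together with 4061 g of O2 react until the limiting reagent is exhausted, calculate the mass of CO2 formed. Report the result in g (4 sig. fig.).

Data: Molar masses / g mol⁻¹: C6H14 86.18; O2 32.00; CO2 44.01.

3527 g

n(C6H14) = 1630 / 86.18 = 18.91 mol
n(O2) = 4061 / 32.00 = 126.9 mol
n/ν for C6H14 = 18.91/2 = 9.455
n/ν for O2 = 126.9/19 = 6.679
Smallest n/ν is O2 → limiting reagent.
n(CO2) = (12/19) × 126.9 = 80.15 mol
mass = 80.15 × 44.01 = 3527 g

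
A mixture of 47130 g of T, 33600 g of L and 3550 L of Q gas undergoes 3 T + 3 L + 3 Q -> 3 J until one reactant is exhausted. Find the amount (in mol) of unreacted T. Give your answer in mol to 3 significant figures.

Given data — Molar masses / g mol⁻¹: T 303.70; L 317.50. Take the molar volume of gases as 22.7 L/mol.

49.4 mol

n(T) = 47130 / 303.70 = 155.2 mol
n(L) = 33600 / 317.50 = 105.8 mol
n(Q) = 3550 / 22.7 = 156.4 mol
n/ν for T = 155.2/3 = 51.73
n/ν for L = 105.8/3 = 35.27
n/ν for Q = 156.4/3 = 52.13
Smallest n/ν is L → limiting reagent.
T consumed = (3/3) × 105.8 = 105.8 mol
T remaining = 155.2 − 105.8 = 49.40 mol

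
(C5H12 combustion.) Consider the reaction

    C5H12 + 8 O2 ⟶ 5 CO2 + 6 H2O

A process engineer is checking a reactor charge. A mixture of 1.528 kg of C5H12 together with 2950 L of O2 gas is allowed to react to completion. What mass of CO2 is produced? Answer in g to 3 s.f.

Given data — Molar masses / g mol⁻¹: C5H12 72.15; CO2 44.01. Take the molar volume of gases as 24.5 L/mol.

n(C5H12) = 1.528×1000 / 72.15 = 21.18 mol
n(O2) = 2950 / 24.5 = 120.4 mol
n/ν → C5H12: 21.18, O2: 15.05; O2 is limiting.
n(CO2) = (5/8) × 120.4 = 75.25 mol
mass = 75.25 × 44.01 = 3312 g

3310 g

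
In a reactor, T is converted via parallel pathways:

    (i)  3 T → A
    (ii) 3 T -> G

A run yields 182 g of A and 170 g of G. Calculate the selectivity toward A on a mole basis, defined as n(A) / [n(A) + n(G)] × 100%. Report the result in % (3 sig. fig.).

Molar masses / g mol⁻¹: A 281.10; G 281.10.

51.7 %

n(A) = 182 / 281.10 = 0.6475 mol
n(G) = 170 / 281.10 = 0.6048 mol
selectivity = 0.6475/(0.6475+0.6048) × 100 = 51.70 %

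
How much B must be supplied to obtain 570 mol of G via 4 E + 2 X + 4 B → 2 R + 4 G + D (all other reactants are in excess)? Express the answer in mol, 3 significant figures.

n(G) = 570.0 mol
n(B) = (4/4) × 570.0 = 570.0 mol

570 mol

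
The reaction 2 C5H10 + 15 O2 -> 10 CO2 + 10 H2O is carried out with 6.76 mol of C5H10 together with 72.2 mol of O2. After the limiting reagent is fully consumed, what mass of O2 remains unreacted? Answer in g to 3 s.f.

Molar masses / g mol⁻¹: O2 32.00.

n(C5H10) = 6.760 mol
n(O2) = 72.20 mol
n/ν for C5H10 = 6.760/2 = 3.380
n/ν for O2 = 72.20/15 = 4.813
Smallest n/ν is C5H10 → limiting reagent.
O2 consumed = (15/2) × 6.760 = 50.70 mol
O2 remaining = 72.20 − 50.70 = 21.50 mol
mass = 21.50 × 32.00 = 688.0 g

688 g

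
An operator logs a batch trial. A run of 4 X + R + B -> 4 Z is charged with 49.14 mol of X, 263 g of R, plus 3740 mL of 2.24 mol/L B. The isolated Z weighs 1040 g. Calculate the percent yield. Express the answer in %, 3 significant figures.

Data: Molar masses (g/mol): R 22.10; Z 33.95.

91.4 %

n(X) = 49.14 mol
n(R) = 263.0 / 22.10 = 11.90 mol
n(B) = 2.24 × 3740/1000 = 8.378 mol
n/ν for X = 49.14/4 = 12.29
n/ν for R = 11.90/1 = 11.90
n/ν for B = 8.378/1 = 8.378
Smallest n/ν is B → limiting reagent.
theoretical n(Z) = (4/1) × 8.378 = 33.51 mol → 1138 g
% yield = 1040 / 1138 × 100 = 91.39 %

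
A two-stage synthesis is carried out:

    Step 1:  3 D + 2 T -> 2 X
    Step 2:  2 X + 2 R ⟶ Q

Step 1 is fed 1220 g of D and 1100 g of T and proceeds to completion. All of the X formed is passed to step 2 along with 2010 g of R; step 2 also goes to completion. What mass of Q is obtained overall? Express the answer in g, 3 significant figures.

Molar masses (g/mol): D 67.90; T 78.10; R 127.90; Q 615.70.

3690 g

Step 1:
n(D) = 1220 / 67.90 = 17.97 mol
n(T) = 1100 / 78.10 = 14.08 mol
n/ν for D = 17.97/3 = 5.990
n/ν for T = 14.08/2 = 7.040
Smallest n/ν is D → limiting reagent.
n(X) produced = (2/3) × 17.97 = 11.98 mol
Step 2:
n(X) available = 11.98 mol
n(R) = 2010 / 127.90 = 15.72 mol
n/ν for X = 11.98/2 = 5.990
n/ν for R = 15.72/2 = 7.860
Smallest n/ν is X → limiting reagent.
n(Q) = (1/2) × 11.98 = 5.990 mol
mass = 5.990 × 615.70 = 3688 g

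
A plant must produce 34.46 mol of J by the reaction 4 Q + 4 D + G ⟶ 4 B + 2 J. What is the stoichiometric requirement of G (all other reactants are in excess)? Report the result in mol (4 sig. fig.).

n(J) = 34.46 mol
n(G) = (1/2) × 34.46 = 17.23 mol

17.23 mol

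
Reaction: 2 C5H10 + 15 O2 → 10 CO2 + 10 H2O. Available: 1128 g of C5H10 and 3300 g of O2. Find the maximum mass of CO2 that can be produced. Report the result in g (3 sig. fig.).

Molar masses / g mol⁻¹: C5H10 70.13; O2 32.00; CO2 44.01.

n(C5H10) = 1128 / 70.13 = 16.08 mol
n(O2) = 3300 / 32.00 = 103.1 mol
n/ν → C5H10: 8.040, O2: 6.873; O2 is limiting.
n(CO2) = (10/15) × 103.1 = 68.73 mol
mass = 68.73 × 44.01 = 3025 g

3030 g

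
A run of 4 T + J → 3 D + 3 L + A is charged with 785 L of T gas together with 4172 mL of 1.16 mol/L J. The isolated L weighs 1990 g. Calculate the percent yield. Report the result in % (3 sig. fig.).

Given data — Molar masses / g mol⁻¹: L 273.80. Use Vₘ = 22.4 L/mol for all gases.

n(T) = 785.0 / 22.4 = 35.04 mol
n(J) = 1.16 × 4172/1000 = 4.840 mol
n/ν for T = 35.04/4 = 8.760
n/ν for J = 4.840/1 = 4.840
Smallest n/ν is J → limiting reagent.
theoretical n(L) = (3/1) × 4.840 = 14.52 mol → 3976 g
% yield = 1990 / 3976 × 100 = 50.05 %

50.1 %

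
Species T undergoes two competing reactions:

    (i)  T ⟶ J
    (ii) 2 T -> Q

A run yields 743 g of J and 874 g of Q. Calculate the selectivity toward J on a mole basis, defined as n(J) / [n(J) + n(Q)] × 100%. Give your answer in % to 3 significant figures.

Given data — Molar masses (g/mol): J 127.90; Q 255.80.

n(J) = 743 / 127.90 = 5.809 mol
n(Q) = 874 / 255.80 = 3.417 mol
selectivity = 5.809/(5.809+3.417) × 100 = 62.96 %

63.0 %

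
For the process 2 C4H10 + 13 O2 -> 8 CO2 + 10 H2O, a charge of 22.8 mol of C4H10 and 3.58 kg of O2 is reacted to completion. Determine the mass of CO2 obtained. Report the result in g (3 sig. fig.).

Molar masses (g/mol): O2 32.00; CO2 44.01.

3030 g

n(C4H10) = 22.80 mol
n(O2) = 3.580×1000 / 32.00 = 111.9 mol
n/ν for C4H10 = 22.80/2 = 11.40
n/ν for O2 = 111.9/13 = 8.608
Smallest n/ν is O2 → limiting reagent.
n(CO2) = (8/13) × 111.9 = 68.86 mol
mass = 68.86 × 44.01 = 3031 g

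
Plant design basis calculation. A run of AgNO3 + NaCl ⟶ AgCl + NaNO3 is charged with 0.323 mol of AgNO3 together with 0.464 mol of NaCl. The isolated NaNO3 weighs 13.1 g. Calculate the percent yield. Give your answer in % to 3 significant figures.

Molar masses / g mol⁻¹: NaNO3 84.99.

n(AgNO3) = 0.3230 mol
n(NaCl) = 0.4640 mol
n/ν → AgNO3: 0.3230, NaCl: 0.4640; AgNO3 is limiting.
theoretical n(NaNO3) = (1/1) × 0.3230 = 0.3230 mol → 27.45 g
% yield = 13.1 / 27.45 × 100 = 47.72 %

47.7 %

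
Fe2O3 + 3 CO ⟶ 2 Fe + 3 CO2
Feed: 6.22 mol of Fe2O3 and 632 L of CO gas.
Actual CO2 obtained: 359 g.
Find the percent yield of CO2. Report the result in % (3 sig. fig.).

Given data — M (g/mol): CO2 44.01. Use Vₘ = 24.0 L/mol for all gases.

43.7 %

n(Fe2O3) = 6.220 mol
n(CO) = 632.0 / 24.0 = 26.33 mol
n/ν for Fe2O3 = 6.220/1 = 6.220
n/ν for CO = 26.33/3 = 8.777
Smallest n/ν is Fe2O3 → limiting reagent.
theoretical n(CO2) = (3/1) × 6.220 = 18.66 mol → 821.2 g
% yield = 359 / 821.2 × 100 = 43.72 %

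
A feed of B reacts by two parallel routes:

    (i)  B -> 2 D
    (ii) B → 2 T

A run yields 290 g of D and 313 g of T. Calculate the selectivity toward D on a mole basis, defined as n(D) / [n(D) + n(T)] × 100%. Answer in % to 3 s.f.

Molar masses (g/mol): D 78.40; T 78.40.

48.1 %

n(D) = 290 / 78.40 = 3.699 mol
n(T) = 313 / 78.40 = 3.992 mol
selectivity = 3.699/(3.699+3.992) × 100 = 48.10 %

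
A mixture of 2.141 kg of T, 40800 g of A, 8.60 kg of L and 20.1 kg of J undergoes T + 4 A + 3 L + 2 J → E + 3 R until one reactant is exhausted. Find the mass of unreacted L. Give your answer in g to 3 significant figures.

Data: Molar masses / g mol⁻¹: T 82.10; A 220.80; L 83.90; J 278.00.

n(T) = 2.141×1000 / 82.10 = 26.08 mol
n(A) = 40800 / 220.80 = 184.8 mol
n(L) = 8.600×1000 / 83.90 = 102.5 mol
n(J) = 20.10×1000 / 278.00 = 72.30 mol
n/ν → T: 26.08, A: 46.20, L: 34.17, J: 36.15; T is limiting.
L consumed = (3/1) × 26.08 = 78.24 mol
L remaining = 102.5 − 78.24 = 24.26 mol
mass = 24.26 × 83.90 = 2035 g

2040 g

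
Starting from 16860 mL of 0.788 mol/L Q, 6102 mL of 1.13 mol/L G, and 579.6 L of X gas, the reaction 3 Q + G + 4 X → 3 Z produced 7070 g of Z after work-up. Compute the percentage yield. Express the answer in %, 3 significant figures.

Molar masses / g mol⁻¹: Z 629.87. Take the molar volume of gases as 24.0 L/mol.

84.5 %

n(Q) = 0.788 × 16860/1000 = 13.29 mol
n(G) = 1.13 × 6102/1000 = 6.895 mol
n(X) = 579.6 / 24.0 = 24.15 mol
n/ν for Q = 13.29/3 = 4.430
n/ν for G = 6.895/1 = 6.895
n/ν for X = 24.15/4 = 6.038
Smallest n/ν is Q → limiting reagent.
theoretical n(Z) = (3/3) × 13.29 = 13.29 mol → 8371 g
% yield = 7070 / 8371 × 100 = 84.46 %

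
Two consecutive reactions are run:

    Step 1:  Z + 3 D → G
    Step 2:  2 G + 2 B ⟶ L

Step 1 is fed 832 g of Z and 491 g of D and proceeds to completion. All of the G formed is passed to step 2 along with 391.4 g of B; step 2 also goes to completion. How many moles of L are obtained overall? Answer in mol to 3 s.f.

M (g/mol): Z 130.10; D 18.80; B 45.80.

Step 1:
n(Z) = 832.0 / 130.10 = 6.395 mol
n(D) = 491.0 / 18.80 = 26.12 mol
n/ν → Z: 6.395, D: 8.707; Z is limiting.
n(G) produced = (1/1) × 6.395 = 6.395 mol
Step 2:
n(G) available = 6.395 mol
n(B) = 391.4 / 45.80 = 8.546 mol
n/ν → G: 3.198, B: 4.273; G is limiting.
n(L) = (1/2) × 6.395 = 3.198 mol

3.20 mol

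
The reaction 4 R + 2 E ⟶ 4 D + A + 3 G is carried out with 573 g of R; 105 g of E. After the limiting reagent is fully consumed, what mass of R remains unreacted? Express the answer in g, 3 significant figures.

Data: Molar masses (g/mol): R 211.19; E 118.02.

197 g

n(R) = 573.0 / 211.19 = 2.713 mol
n(E) = 105.0 / 118.02 = 0.8897 mol
n/ν for R = 2.713/4 = 0.6783
n/ν for E = 0.8897/2 = 0.4449
Smallest n/ν is E → limiting reagent.
R consumed = (4/2) × 0.8897 = 1.779 mol
R remaining = 2.713 − 1.779 = 0.9340 mol
mass = 0.9340 × 211.19 = 197.3 g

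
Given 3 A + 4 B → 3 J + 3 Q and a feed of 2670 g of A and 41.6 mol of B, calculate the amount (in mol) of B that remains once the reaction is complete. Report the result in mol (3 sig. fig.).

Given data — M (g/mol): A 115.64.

10.8 mol

n(A) = 2670 / 115.64 = 23.09 mol
n(B) = 41.60 mol
n/ν for A = 23.09/3 = 7.697
n/ν for B = 41.60/4 = 10.40
Smallest n/ν is A → limiting reagent.
B consumed = (4/3) × 23.09 = 30.79 mol
B remaining = 41.60 − 30.79 = 10.81 mol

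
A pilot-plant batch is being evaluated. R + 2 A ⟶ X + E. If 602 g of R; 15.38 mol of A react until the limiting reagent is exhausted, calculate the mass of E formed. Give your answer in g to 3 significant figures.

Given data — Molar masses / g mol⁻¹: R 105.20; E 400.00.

2290 g

n(R) = 602.0 / 105.20 = 5.722 mol
n(A) = 15.38 mol
n/ν for R = 5.722/1 = 5.722
n/ν for A = 15.38/2 = 7.690
Smallest n/ν is R → limiting reagent.
n(E) = (1/1) × 5.722 = 5.722 mol
mass = 5.722 × 400.00 = 2289 g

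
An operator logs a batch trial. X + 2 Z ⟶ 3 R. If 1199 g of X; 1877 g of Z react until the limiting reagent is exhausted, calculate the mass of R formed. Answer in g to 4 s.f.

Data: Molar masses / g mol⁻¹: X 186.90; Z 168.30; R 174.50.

2919 g

n(X) = 1199 / 186.90 = 6.415 mol
n(Z) = 1877 / 168.30 = 11.15 mol
n/ν → X: 6.415, Z: 5.575; Z is limiting.
n(R) = (3/2) × 11.15 = 16.73 mol
mass = 16.73 × 174.50 = 2919 g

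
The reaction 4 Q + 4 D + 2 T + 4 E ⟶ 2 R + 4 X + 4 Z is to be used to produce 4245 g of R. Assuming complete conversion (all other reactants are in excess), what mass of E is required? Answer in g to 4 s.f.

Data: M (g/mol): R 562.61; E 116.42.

1757 g

n(R) = 4245 / 562.61 = 7.545 mol
n(E) = (4/2) × 7.545 = 15.09 mol
mass = 15.09 × 116.42 = 1757 g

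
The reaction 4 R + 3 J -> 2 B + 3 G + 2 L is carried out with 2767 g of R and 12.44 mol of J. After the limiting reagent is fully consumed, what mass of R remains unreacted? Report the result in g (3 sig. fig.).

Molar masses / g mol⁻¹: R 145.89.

347 g

n(R) = 2767 / 145.89 = 18.97 mol
n(J) = 12.44 mol
n/ν for R = 18.97/4 = 4.743
n/ν for J = 12.44/3 = 4.147
Smallest n/ν is J → limiting reagent.
R consumed = (4/3) × 12.44 = 16.59 mol
R remaining = 18.97 − 16.59 = 2.380 mol
mass = 2.380 × 145.89 = 347.2 g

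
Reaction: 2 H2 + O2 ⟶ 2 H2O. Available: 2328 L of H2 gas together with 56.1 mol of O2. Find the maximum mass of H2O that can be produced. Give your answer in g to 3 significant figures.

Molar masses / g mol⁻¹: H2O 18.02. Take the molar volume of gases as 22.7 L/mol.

1850 g

n(H2) = 2328 / 22.7 = 102.6 mol
n(O2) = 56.10 mol
n/ν for H2 = 102.6/2 = 51.30
n/ν for O2 = 56.10/1 = 56.10
Smallest n/ν is H2 → limiting reagent.
n(H2O) = (2/2) × 102.6 = 102.6 mol
mass = 102.6 × 18.02 = 1849 g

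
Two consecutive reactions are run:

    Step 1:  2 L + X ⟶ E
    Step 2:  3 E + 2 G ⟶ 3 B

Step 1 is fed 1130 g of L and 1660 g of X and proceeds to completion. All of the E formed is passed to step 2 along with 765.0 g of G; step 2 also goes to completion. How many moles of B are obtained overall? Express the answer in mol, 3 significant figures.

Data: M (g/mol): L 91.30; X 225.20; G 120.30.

6.19 mol

Step 1:
n(L) = 1130 / 91.30 = 12.38 mol
n(X) = 1660 / 225.20 = 7.371 mol
n/ν for L = 12.38/2 = 6.190
n/ν for X = 7.371/1 = 7.371
Smallest n/ν is L → limiting reagent.
n(E) produced = (1/2) × 12.38 = 6.190 mol
Step 2:
n(E) available = 6.190 mol
n(G) = 765.0 / 120.30 = 6.359 mol
n/ν for E = 6.190/3 = 2.063
n/ν for G = 6.359/2 = 3.180
Smallest n/ν is E → limiting reagent.
n(B) = (3/3) × 6.190 = 6.190 mol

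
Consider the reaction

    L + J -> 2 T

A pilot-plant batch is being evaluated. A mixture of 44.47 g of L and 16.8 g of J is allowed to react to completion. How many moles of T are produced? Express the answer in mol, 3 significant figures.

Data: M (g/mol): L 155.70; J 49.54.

n(L) = 44.47 / 155.70 = 0.2856 mol
n(J) = 16.80 / 49.54 = 0.3391 mol
n/ν for L = 0.2856/1 = 0.2856
n/ν for J = 0.3391/1 = 0.3391
Smallest n/ν is L → limiting reagent.
n(T) = (2/1) × 0.2856 = 0.5712 mol

0.571 mol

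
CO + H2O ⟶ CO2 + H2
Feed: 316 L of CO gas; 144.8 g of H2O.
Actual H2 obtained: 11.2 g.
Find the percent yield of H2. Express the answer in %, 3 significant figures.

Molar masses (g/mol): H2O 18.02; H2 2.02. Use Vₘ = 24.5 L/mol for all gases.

n(CO) = 316.0 / 24.5 = 12.90 mol
n(H2O) = 144.8 / 18.02 = 8.036 mol
n/ν for CO = 12.90/1 = 12.90
n/ν for H2O = 8.036/1 = 8.036
Smallest n/ν is H2O → limiting reagent.
theoretical n(H2) = (1/1) × 8.036 = 8.036 mol → 16.23 g
% yield = 11.2 / 16.23 × 100 = 69.01 %

69.0 %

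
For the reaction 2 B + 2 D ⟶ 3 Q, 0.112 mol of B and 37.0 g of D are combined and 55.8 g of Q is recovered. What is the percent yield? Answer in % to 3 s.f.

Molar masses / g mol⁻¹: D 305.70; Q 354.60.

93.7 %

n(B) = 0.1120 mol
n(D) = 37.00 / 305.70 = 0.1210 mol
n/ν for B = 0.1120/2 = 0.05600
n/ν for D = 0.1210/2 = 0.06050
Smallest n/ν is B → limiting reagent.
theoretical n(Q) = (3/2) × 0.1120 = 0.1680 mol → 59.57 g
% yield = 55.8 / 59.57 × 100 = 93.67 %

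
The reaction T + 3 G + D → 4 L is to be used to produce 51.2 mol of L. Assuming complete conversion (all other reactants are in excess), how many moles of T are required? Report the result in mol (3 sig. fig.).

n(L) = 51.20 mol
n(T) = (1/4) × 51.20 = 12.80 mol

12.8 mol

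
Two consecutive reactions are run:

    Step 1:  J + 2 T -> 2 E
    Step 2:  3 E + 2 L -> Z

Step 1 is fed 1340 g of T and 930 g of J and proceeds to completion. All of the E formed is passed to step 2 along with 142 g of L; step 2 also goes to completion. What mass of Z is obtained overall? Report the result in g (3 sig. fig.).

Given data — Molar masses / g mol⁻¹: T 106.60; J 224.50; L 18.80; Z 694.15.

Step 1:
n(T) = 1340 / 106.60 = 12.57 mol
n(J) = 930.0 / 224.50 = 4.143 mol
n/ν for T = 12.57/2 = 6.285
n/ν for J = 4.143/1 = 4.143
Smallest n/ν is J → limiting reagent.
n(E) produced = (2/1) × 4.143 = 8.286 mol
Step 2:
n(E) available = 8.286 mol
n(L) = 142.0 / 18.80 = 7.553 mol
n/ν for E = 8.286/3 = 2.762
n/ν for L = 7.553/2 = 3.777
Smallest n/ν is E → limiting reagent.
n(Z) = (1/3) × 8.286 = 2.762 mol
mass = 2.762 × 694.15 = 1917 g

1920 g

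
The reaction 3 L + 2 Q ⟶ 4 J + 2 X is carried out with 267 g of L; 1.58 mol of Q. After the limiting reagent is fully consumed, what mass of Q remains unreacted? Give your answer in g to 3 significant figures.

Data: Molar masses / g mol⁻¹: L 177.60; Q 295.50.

171 g

n(L) = 267.0 / 177.60 = 1.503 mol
n(Q) = 1.580 mol
n/ν for L = 1.503/3 = 0.5010
n/ν for Q = 1.580/2 = 0.7900
Smallest n/ν is L → limiting reagent.
Q consumed = (2/3) × 1.503 = 1.002 mol
Q remaining = 1.580 − 1.002 = 0.5780 mol
mass = 0.5780 × 295.50 = 170.8 g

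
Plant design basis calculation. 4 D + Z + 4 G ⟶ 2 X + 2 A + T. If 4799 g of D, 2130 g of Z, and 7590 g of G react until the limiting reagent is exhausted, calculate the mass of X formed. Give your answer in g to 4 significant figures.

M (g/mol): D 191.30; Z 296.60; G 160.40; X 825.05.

n(D) = 4799 / 191.30 = 25.09 mol
n(Z) = 2130 / 296.60 = 7.181 mol
n(G) = 7590 / 160.40 = 47.32 mol
n/ν → D: 6.273, Z: 7.181, G: 11.83; D is limiting.
n(X) = (2/4) × 25.09 = 12.55 mol
mass = 12.55 × 825.05 = 10350 g

10350 g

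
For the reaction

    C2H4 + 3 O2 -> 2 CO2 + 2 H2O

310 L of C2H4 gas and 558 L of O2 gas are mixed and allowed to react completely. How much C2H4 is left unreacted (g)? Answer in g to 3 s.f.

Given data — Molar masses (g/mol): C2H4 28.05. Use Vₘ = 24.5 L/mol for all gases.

142 g

n(C2H4) = 310.0 / 24.5 = 12.65 mol
n(O2) = 558.0 / 24.5 = 22.78 mol
n/ν for C2H4 = 12.65/1 = 12.65
n/ν for O2 = 22.78/3 = 7.593
Smallest n/ν is O2 → limiting reagent.
C2H4 consumed = (1/3) × 22.78 = 7.593 mol
C2H4 remaining = 12.65 − 7.593 = 5.057 mol
mass = 5.057 × 28.05 = 141.8 g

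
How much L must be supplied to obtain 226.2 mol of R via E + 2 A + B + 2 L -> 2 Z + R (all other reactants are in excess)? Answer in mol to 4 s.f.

452.4 mol

n(R) = 226.2 mol
n(L) = (2/1) × 226.2 = 452.4 mol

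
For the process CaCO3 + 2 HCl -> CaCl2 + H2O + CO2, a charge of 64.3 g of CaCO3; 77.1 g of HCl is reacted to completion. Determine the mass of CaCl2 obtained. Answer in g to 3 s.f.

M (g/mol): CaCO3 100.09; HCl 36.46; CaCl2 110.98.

71.3 g

n(CaCO3) = 64.30 / 100.09 = 0.6424 mol
n(HCl) = 77.10 / 36.46 = 2.115 mol
n/ν → CaCO3: 0.6424, HCl: 1.058; CaCO3 is limiting.
n(CaCl2) = (1/1) × 0.6424 = 0.6424 mol
mass = 0.6424 × 110.98 = 71.29 g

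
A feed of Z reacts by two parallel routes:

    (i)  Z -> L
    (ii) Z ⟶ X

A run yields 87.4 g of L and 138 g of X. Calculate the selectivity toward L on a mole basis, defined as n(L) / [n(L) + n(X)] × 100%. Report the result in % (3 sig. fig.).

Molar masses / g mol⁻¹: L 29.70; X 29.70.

n(L) = 87.4 / 29.70 = 2.943 mol
n(X) = 138 / 29.70 = 4.646 mol
selectivity = 2.943/(2.943+4.646) × 100 = 38.78 %

38.8 %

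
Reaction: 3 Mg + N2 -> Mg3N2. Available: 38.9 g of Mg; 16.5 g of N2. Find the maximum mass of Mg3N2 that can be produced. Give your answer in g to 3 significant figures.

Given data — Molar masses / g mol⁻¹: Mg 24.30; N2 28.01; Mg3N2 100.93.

53.9 g

n(Mg) = 38.90 / 24.30 = 1.601 mol
n(N2) = 16.50 / 28.01 = 0.5891 mol
n/ν for Mg = 1.601/3 = 0.5337
n/ν for N2 = 0.5891/1 = 0.5891
Smallest n/ν is Mg → limiting reagent.
n(Mg3N2) = (1/3) × 1.601 = 0.5337 mol
mass = 0.5337 × 100.93 = 53.87 g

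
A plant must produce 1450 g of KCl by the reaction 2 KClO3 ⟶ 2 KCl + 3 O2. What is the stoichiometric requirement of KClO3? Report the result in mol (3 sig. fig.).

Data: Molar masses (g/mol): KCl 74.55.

n(KCl) = 1450 / 74.55 = 19.45 mol
n(KClO3) = (2/2) × 19.45 = 19.45 mol

19.5 mol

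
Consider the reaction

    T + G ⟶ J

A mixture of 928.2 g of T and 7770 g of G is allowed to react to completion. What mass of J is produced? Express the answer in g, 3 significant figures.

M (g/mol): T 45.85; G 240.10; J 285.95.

n(T) = 928.2 / 45.85 = 20.24 mol
n(G) = 7770 / 240.10 = 32.36 mol
n/ν for T = 20.24/1 = 20.24
n/ν for G = 32.36/1 = 32.36
Smallest n/ν is T → limiting reagent.
n(J) = (1/1) × 20.24 = 20.24 mol
mass = 20.24 × 285.95 = 5788 g

5790 g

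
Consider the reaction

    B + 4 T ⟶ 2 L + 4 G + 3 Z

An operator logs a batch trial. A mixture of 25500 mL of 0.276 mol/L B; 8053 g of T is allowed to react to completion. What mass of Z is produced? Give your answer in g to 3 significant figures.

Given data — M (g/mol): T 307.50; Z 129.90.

2550 g

n(B) = 0.276 × 25500/1000 = 7.038 mol
n(T) = 8053 / 307.50 = 26.19 mol
n/ν for B = 7.038/1 = 7.038
n/ν for T = 26.19/4 = 6.548
Smallest n/ν is T → limiting reagent.
n(Z) = (3/4) × 26.19 = 19.64 mol
mass = 19.64 × 129.90 = 2551 g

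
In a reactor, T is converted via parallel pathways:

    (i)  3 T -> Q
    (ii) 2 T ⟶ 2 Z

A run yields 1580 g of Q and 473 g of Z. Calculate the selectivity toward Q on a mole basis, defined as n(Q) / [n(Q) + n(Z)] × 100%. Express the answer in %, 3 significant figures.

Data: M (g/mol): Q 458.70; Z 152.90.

n(Q) = 1580 / 458.70 = 3.445 mol
n(Z) = 473 / 152.90 = 3.094 mol
selectivity = 3.445/(3.445+3.094) × 100 = 52.68 %

52.7 %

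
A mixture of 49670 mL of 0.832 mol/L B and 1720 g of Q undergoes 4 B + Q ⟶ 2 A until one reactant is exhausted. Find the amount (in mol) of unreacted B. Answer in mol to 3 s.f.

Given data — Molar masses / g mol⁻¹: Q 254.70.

n(B) = 0.832 × 49670/1000 = 41.33 mol
n(Q) = 1720 / 254.70 = 6.753 mol
n/ν for B = 41.33/4 = 10.33
n/ν for Q = 6.753/1 = 6.753
Smallest n/ν is Q → limiting reagent.
B consumed = (4/1) × 6.753 = 27.01 mol
B remaining = 41.33 − 27.01 = 14.32 mol

14.3 mol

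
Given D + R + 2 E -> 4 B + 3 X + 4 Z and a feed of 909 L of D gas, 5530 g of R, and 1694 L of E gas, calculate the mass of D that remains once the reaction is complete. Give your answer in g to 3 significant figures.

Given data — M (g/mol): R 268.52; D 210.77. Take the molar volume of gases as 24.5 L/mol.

3480 g

n(D) = 909.0 / 24.5 = 37.10 mol
n(R) = 5530 / 268.52 = 20.59 mol
n(E) = 1694 / 24.5 = 69.14 mol
n/ν → D: 37.10, R: 20.59, E: 34.57; R is limiting.
D consumed = (1/1) × 20.59 = 20.59 mol
D remaining = 37.10 − 20.59 = 16.51 mol
mass = 16.51 × 210.77 = 3480 g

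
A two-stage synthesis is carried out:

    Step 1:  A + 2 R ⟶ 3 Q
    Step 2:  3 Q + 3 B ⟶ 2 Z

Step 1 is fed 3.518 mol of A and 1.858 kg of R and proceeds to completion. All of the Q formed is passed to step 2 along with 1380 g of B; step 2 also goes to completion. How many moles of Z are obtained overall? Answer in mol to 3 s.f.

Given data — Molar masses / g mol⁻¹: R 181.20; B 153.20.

Step 1:
n(A) = 3.518 mol
n(R) = 1.858×1000 / 181.20 = 10.25 mol
n/ν for A = 3.518/1 = 3.518
n/ν for R = 10.25/2 = 5.125
Smallest n/ν is A → limiting reagent.
n(Q) produced = (3/1) × 3.518 = 10.55 mol
Step 2:
n(Q) available = 10.55 mol
n(B) = 1380 / 153.20 = 9.008 mol
n/ν for Q = 10.55/3 = 3.517
n/ν for B = 9.008/3 = 3.003
Smallest n/ν is B → limiting reagent.
n(Z) = (2/3) × 9.008 = 6.005 mol

6.01 mol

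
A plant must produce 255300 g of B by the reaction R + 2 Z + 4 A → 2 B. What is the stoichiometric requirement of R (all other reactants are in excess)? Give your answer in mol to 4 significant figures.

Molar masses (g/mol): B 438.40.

n(B) = 255300 / 438.40 = 582.3 mol
n(R) = (1/2) × 582.3 = 291.2 mol

291.2 mol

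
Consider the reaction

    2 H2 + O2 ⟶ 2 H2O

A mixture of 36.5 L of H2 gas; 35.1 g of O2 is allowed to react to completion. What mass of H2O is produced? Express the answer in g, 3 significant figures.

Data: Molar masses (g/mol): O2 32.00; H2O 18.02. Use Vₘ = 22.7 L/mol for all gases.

29.0 g

n(H2) = 36.50 / 22.7 = 1.608 mol
n(O2) = 35.10 / 32.00 = 1.097 mol
n/ν for H2 = 1.608/2 = 0.8040
n/ν for O2 = 1.097/1 = 1.097
Smallest n/ν is H2 → limiting reagent.
n(H2O) = (2/2) × 1.608 = 1.608 mol
mass = 1.608 × 18.02 = 28.98 g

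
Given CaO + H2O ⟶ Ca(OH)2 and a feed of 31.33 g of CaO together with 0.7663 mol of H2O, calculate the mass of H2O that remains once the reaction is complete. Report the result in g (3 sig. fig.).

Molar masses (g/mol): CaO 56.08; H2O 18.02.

n(CaO) = 31.33 / 56.08 = 0.5587 mol
n(H2O) = 0.7663 mol
n/ν → CaO: 0.5587, H2O: 0.7663; CaO is limiting.
H2O consumed = (1/1) × 0.5587 = 0.5587 mol
H2O remaining = 0.7663 − 0.5587 = 0.2076 mol
mass = 0.2076 × 18.02 = 3.741 g

3.74 g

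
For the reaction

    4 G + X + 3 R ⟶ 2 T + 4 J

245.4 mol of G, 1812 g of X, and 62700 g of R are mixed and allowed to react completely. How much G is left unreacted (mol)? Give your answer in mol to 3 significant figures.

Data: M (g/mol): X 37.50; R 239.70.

n(G) = 245.4 mol
n(X) = 1812 / 37.50 = 48.32 mol
n(R) = 62700 / 239.70 = 261.6 mol
n/ν for G = 245.4/4 = 61.35
n/ν for X = 48.32/1 = 48.32
n/ν for R = 261.6/3 = 87.20
Smallest n/ν is X → limiting reagent.
G consumed = (4/1) × 48.32 = 193.3 mol
G remaining = 245.4 − 193.3 = 52.10 mol

52.1 mol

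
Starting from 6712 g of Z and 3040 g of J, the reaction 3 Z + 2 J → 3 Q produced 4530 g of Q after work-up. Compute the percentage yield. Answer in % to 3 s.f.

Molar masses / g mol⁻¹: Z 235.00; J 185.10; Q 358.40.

n(Z) = 6712 / 235.00 = 28.56 mol
n(J) = 3040 / 185.10 = 16.42 mol
n/ν → Z: 9.520, J: 8.210; J is limiting.
theoretical n(Q) = (3/2) × 16.42 = 24.63 mol → 8827 g
% yield = 4530 / 8827 × 100 = 51.32 %

51.3 %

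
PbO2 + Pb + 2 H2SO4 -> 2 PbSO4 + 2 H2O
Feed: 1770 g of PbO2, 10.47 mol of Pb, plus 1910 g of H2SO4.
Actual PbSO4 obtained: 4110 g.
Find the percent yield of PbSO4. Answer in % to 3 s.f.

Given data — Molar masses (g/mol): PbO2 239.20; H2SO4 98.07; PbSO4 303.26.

91.6 %

n(PbO2) = 1770 / 239.20 = 7.400 mol
n(Pb) = 10.47 mol
n(H2SO4) = 1910 / 98.07 = 19.48 mol
n/ν → PbO2: 7.400, Pb: 10.47, H2SO4: 9.740; PbO2 is limiting.
theoretical n(PbSO4) = (2/1) × 7.400 = 14.80 mol → 4488 g
% yield = 4110 / 4488 × 100 = 91.58 %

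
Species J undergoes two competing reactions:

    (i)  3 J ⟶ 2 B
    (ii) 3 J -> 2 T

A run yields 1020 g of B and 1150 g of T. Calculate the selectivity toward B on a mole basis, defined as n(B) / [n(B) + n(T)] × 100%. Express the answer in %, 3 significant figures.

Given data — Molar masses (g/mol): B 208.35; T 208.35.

47.0 %

n(B) = 1020 / 208.35 = 4.896 mol
n(T) = 1150 / 208.35 = 5.520 mol
selectivity = 4.896/(4.896+5.520) × 100 = 47.00 %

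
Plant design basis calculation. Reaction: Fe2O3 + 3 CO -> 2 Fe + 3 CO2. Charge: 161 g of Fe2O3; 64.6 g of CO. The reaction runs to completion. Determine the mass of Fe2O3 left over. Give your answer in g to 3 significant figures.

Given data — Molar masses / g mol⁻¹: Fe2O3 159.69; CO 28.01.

38.2 g

n(Fe2O3) = 161.0 / 159.69 = 1.008 mol
n(CO) = 64.60 / 28.01 = 2.306 mol
n/ν for Fe2O3 = 1.008/1 = 1.008
n/ν for CO = 2.306/3 = 0.7687
Smallest n/ν is CO → limiting reagent.
Fe2O3 consumed = (1/3) × 2.306 = 0.7687 mol
Fe2O3 remaining = 1.008 − 0.7687 = 0.2393 mol
mass = 0.2393 × 159.69 = 38.21 g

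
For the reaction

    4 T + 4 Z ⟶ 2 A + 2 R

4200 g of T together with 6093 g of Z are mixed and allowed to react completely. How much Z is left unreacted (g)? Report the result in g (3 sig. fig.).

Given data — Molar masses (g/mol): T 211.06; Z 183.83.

n(T) = 4200 / 211.06 = 19.90 mol
n(Z) = 6093 / 183.83 = 33.14 mol
n/ν → T: 4.975, Z: 8.285; T is limiting.
Z consumed = (4/4) × 19.90 = 19.90 mol
Z remaining = 33.14 − 19.90 = 13.24 mol
mass = 13.24 × 183.83 = 2434 g

2430 g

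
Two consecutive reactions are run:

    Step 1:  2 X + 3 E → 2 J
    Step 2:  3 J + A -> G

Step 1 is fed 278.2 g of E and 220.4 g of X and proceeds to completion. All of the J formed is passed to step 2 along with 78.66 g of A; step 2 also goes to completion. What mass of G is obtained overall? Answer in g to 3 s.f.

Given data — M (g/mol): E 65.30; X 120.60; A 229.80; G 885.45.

303 g

Step 1:
n(E) = 278.2 / 65.30 = 4.260 mol
n(X) = 220.4 / 120.60 = 1.828 mol
n/ν for E = 4.260/3 = 1.420
n/ν for X = 1.828/2 = 0.9140
Smallest n/ν is X → limiting reagent.
n(J) produced = (2/2) × 1.828 = 1.828 mol
Step 2:
n(J) available = 1.828 mol
n(A) = 78.66 / 229.80 = 0.3423 mol
n/ν for J = 1.828/3 = 0.6093
n/ν for A = 0.3423/1 = 0.3423
Smallest n/ν is A → limiting reagent.
n(G) = (1/1) × 0.3423 = 0.3423 mol
mass = 0.3423 × 885.45 = 303.1 g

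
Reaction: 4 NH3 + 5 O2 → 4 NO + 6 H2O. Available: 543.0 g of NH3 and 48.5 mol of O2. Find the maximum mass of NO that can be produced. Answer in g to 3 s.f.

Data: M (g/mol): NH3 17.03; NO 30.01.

n(NH3) = 543.0 / 17.03 = 31.88 mol
n(O2) = 48.50 mol
n/ν for NH3 = 31.88/4 = 7.970
n/ν for O2 = 48.50/5 = 9.700
Smallest n/ν is NH3 → limiting reagent.
n(NO) = (4/4) × 31.88 = 31.88 mol
mass = 31.88 × 30.01 = 956.7 g

957 g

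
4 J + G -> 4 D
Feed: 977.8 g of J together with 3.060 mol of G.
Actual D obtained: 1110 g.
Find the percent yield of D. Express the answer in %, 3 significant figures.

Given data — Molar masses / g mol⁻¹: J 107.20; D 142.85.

85.2 %

n(J) = 977.8 / 107.20 = 9.121 mol
n(G) = 3.060 mol
n/ν for J = 9.121/4 = 2.280
n/ν for G = 3.060/1 = 3.060
Smallest n/ν is J → limiting reagent.
theoretical n(D) = (4/4) × 9.121 = 9.121 mol → 1303 g
% yield = 1110 / 1303 × 100 = 85.19 %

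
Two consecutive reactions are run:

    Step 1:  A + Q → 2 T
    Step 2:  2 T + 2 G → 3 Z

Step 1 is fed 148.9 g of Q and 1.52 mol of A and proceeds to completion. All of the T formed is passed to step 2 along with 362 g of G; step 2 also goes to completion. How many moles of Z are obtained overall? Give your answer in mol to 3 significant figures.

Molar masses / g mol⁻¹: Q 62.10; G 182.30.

Step 1:
n(Q) = 148.9 / 62.10 = 2.398 mol
n(A) = 1.520 mol
n/ν for Q = 2.398/1 = 2.398
n/ν for A = 1.520/1 = 1.520
Smallest n/ν is A → limiting reagent.
n(T) produced = (2/1) × 1.520 = 3.040 mol
Step 2:
n(T) available = 3.040 mol
n(G) = 362.0 / 182.30 = 1.986 mol
n/ν for T = 3.040/2 = 1.520
n/ν for G = 1.986/2 = 0.9930
Smallest n/ν is G → limiting reagent.
n(Z) = (3/2) × 1.986 = 2.979 mol

2.98 mol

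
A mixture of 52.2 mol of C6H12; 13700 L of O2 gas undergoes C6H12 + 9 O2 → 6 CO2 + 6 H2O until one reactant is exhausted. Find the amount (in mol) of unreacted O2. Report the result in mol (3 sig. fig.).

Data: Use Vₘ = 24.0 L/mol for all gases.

n(C6H12) = 52.20 mol
n(O2) = 13700 / 24.0 = 570.8 mol
n/ν for C6H12 = 52.20/1 = 52.20
n/ν for O2 = 570.8/9 = 63.42
Smallest n/ν is C6H12 → limiting reagent.
O2 consumed = (9/1) × 52.20 = 469.8 mol
O2 remaining = 570.8 − 469.8 = 101.0 mol

101 mol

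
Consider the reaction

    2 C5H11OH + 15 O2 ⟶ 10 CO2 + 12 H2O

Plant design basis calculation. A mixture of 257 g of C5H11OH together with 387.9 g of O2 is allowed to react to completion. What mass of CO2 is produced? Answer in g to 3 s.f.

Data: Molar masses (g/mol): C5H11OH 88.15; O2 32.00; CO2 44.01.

356 g

n(C5H11OH) = 257.0 / 88.15 = 2.915 mol
n(O2) = 387.9 / 32.00 = 12.12 mol
n/ν for C5H11OH = 2.915/2 = 1.458
n/ν for O2 = 12.12/15 = 0.8080
Smallest n/ν is O2 → limiting reagent.
n(CO2) = (10/15) × 12.12 = 8.080 mol
mass = 8.080 × 44.01 = 355.6 g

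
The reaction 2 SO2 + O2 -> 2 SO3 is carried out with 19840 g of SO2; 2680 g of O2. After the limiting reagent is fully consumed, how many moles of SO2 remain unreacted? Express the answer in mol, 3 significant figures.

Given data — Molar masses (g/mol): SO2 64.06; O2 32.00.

142 mol

n(SO2) = 19840 / 64.06 = 309.7 mol
n(O2) = 2680 / 32.00 = 83.75 mol
n/ν → SO2: 154.9, O2: 83.75; O2 is limiting.
SO2 consumed = (2/1) × 83.75 = 167.5 mol
SO2 remaining = 309.7 − 167.5 = 142.2 mol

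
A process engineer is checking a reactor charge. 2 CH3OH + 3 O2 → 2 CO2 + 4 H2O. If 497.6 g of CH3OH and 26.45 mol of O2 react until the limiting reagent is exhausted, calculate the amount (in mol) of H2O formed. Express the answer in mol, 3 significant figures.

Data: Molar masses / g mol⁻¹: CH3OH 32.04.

n(CH3OH) = 497.6 / 32.04 = 15.53 mol
n(O2) = 26.45 mol
n/ν → CH3OH: 7.765, O2: 8.817; CH3OH is limiting.
n(H2O) = (4/2) × 15.53 = 31.06 mol

31.1 mol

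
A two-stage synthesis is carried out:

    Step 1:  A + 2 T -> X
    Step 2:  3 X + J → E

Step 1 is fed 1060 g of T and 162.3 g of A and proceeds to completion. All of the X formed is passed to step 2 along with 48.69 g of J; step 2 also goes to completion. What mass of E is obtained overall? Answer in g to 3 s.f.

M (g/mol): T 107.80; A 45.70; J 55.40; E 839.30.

738 g

Step 1:
n(T) = 1060 / 107.80 = 9.833 mol
n(A) = 162.3 / 45.70 = 3.551 mol
n/ν → T: 4.917, A: 3.551; A is limiting.
n(X) produced = (1/1) × 3.551 = 3.551 mol
Step 2:
n(X) available = 3.551 mol
n(J) = 48.69 / 55.40 = 0.8789 mol
n/ν → X: 1.184, J: 0.8789; J is limiting.
n(E) = (1/1) × 0.8789 = 0.8789 mol
mass = 0.8789 × 839.30 = 737.7 g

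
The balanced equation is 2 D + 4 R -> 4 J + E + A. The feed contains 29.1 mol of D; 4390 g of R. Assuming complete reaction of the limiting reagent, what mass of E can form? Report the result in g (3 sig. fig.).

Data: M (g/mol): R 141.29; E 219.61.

1710 g

n(D) = 29.10 mol
n(R) = 4390 / 141.29 = 31.07 mol
n/ν for D = 29.10/2 = 14.55
n/ν for R = 31.07/4 = 7.768
Smallest n/ν is R → limiting reagent.
n(E) = (1/4) × 31.07 = 7.768 mol
mass = 7.768 × 219.61 = 1706 g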